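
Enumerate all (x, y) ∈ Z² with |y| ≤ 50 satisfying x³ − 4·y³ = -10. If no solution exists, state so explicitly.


The equation is x³ - 4y³ = -10. For fixed y, x³ = 4·y³ − 10, so a solution requires the RHS to be a perfect cube.
Strategy: iterate y from -50 to 50, compute RHS = 4·y³ − 10, and check whether it is a (positive or negative) perfect cube.
Check small values of y:
  y = 0: RHS = -10 is not a perfect cube.
  y = 1: RHS = -6 is not a perfect cube.
  y = -1: RHS = -14 is not a perfect cube.
  y = 2: RHS = 22 is not a perfect cube.
  y = -2: RHS = -42 is not a perfect cube.
  y = 3: RHS = 98 is not a perfect cube.
  y = -3: RHS = -118 is not a perfect cube.
Continuing the search up to |y| = 50 finds no solutions either.
No (x, y) in the scanned range satisfies the equation.

No integer solutions with |y| ≤ 50.


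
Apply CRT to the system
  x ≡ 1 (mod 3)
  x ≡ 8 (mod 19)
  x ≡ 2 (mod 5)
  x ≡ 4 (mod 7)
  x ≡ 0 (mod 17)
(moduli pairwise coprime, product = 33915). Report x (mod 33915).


Product of moduli M = 3 · 19 · 5 · 7 · 17 = 33915.
Merge one congruence at a time:
  Start: x ≡ 1 (mod 3).
  Combine with x ≡ 8 (mod 19); new modulus lcm = 57.
    Write x = 1 + 3·t and substitute into x ≡ 8 (mod 19): 3·t ≡ 8 − 1 = 7 (mod 19).
    The inverse of 3 mod 19 is 13 (since 3·13 = 39 = 2·19 + 1), so t ≡ 13·7 = 91 ≡ 15 (mod 19).
    Then x = 1 + 3·15 = 46, valid modulo lcm(3, 19) = 57: x ≡ 46 (mod 57).
  Combine with x ≡ 2 (mod 5); new modulus lcm = 285.
    Write x = 46 + 57·t and substitute into x ≡ 2 (mod 5): 57·t ≡ 2 − 46 = -44 (mod 5).
    Reduce coefficients mod 5: 2·t ≡ 1 (mod 5).
    The inverse of 2 mod 5 is 3 (since 2·3 = 6 = 1·5 + 1), so t ≡ 3·1 = 3 ≡ 3 (mod 5).
    Then x = 46 + 57·3 = 217, valid modulo lcm(57, 5) = 285: x ≡ 217 (mod 285).
  Combine with x ≡ 4 (mod 7); new modulus lcm = 1995.
    Write x = 217 + 285·t and substitute into x ≡ 4 (mod 7): 285·t ≡ 4 − 217 = -213 (mod 7).
    Reduce coefficients mod 7: 5·t ≡ 4 (mod 7).
    The inverse of 5 mod 7 is 3 (since 5·3 = 15 = 2·7 + 1), so t ≡ 3·4 = 12 ≡ 5 (mod 7).
    Then x = 217 + 285·5 = 1642, valid modulo lcm(285, 7) = 1995: x ≡ 1642 (mod 1995).
  Combine with x ≡ 0 (mod 17); new modulus lcm = 33915.
    Write x = 1642 + 1995·t and substitute into x ≡ 0 (mod 17): 1995·t ≡ 0 − 1642 = -1642 (mod 17).
    Reduce coefficients mod 17: 6·t ≡ 7 (mod 17).
    The inverse of 6 mod 17 is 3 (since 6·3 = 18 = 1·17 + 1), so t ≡ 3·7 = 21 ≡ 4 (mod 17).
    Then x = 1642 + 1995·4 = 9622, valid modulo lcm(1995, 17) = 33915: x ≡ 9622 (mod 33915).
Verify against each original: 9622 mod 3 = 1, 9622 mod 19 = 8, 9622 mod 5 = 2, 9622 mod 7 = 4, 9622 mod 17 = 0.

x ≡ 9622 (mod 33915).


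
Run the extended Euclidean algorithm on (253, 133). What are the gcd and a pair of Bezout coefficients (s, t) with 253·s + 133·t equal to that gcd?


Euclidean algorithm on (253, 133) — divide until remainder is 0:
  253 = 1 · 133 + 120
  133 = 1 · 120 + 13
  120 = 9 · 13 + 3
  13 = 4 · 3 + 1
  3 = 3 · 1 + 0
gcd(253, 133) = 1.
Track Bezout coefficients alongside the remainders: start with r₀ = 253 = a·1 + b·0 (s = 1, t = 0) and r₁ = 133 = a·0 + b·1 (s = 0, t = 1); each new remainder r_{k+1} = r_{k-1} − q_k·r_k inherits s_{k+1} = s_{k-1} − q_k·s_k, t_{k+1} = t_{k-1} − q_k·t_k, so r_k = a·s_k + b·t_k at every step:
  q = 1: r = 120, s = 1 − 1·0 = 1, t = 0 − 1·1 = -1  (check: 253·1 + 133·(-1) = 120)
  q = 1: r = 13, s = 0 − 1·1 = -1, t = 1 − 1·(-1) = 2  (check: 253·(-1) + 133·2 = 13)
  q = 9: r = 3, s = 1 − 9·(-1) = 10, t = -1 − 9·2 = -19  (check: 253·10 + 133·(-19) = 3)
  q = 4: r = 1, s = -1 − 4·10 = -41, t = 2 − 4·(-19) = 78  (check: 253·(-41) + 133·78 = 1)
The row with r = 1 (the gcd) gives the Bezout coefficients s = -41, t = 78.
Result: 253 · (-41) + 133 · (78) = 1.

gcd(253, 133) = 1; s = -41, t = 78 (check: 253·(-41) + 133·78 = 1).


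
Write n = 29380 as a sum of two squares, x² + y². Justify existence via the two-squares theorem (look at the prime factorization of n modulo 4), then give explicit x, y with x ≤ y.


Step 1: Factor n = 29380 = 2^2 · 5 · 13 · 113.
Step 2: Check the mod-4 condition on each prime factor: 2 = 2 (special); 5 ≡ 1 (mod 4), exponent 1; 13 ≡ 1 (mod 4), exponent 1; 113 ≡ 1 (mod 4), exponent 1.
All primes ≡ 3 (mod 4) appear to even exponent (or don't appear), so by the two-squares theorem n IS expressible as a sum of two squares.
Step 3: Build a representation. Group n = k² · m with k = 2 and m = 5 · 13 · 113 = 7345 (a product of primes ≡ 1 (mod 4)); a representation of m scales to one of n via (k·x)² + (k·y)² = k²(x² + y²). Each prime p ≡ 1 (mod 4) is itself a sum of two squares; find a² by testing p − a² for a perfect square:
  5: 5 − 1² = 4 = 2² ⇒ 5 = 1² + 2².
  13: 13 − 1² = 12, 13 − 2² = 9 = 3² ⇒ 13 = 2² + 3².
  113: 113 − 1² = 112, 113 − 2² = 109, 113 − 3² = 104, 113 − 4² = 97, 113 − 5² = 88, 113 − 6² = 77, 113 − 7² = 64 = 8² ⇒ 113 = 7² + 8².
  Combine using the Brahmagupta–Fibonacci identity (a² + b²)(c² + d²) = (ac − bd)² + (ad + bc)² = (ac + bd)² + (ad − bc)²:
  5 · 13 = 65: from (1² + 2²)(2² + 3²), take (1·2 − 2·3, 1·3 + 2·2) = (2 − 6, 3 + 4) = (-4, 7); dropping signs (only squares matter) gives (4, 7); check 4² + 7² = 16 + 49 = 65 ✓.
  65 · 113 = 7345: from (4² + 7²)(7² + 8²), take (4·7 − 7·8, 4·8 + 7·7) = (28 − 56, 32 + 49) = (-28, 81); dropping signs (only squares matter) gives (28, 81); check 28² + 81² = 784 + 6561 = 7345 ✓.
  Scale by k = 2: (2·28, 2·81) = (56, 162).
Step 4: Order so x ≤ y and verify: 56² + 162² = 3136 + 26244 = 29380 = n. ✓

n = 29380 = 56² + 162² (one valid representation with x ≤ y).


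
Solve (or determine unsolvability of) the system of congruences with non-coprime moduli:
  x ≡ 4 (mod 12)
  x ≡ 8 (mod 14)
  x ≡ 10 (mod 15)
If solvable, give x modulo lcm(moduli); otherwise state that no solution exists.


Moduli 12, 14, 15 are not pairwise coprime, so CRT works modulo lcm(m_i) when all pairwise compatibility conditions hold.
Pairwise compatibility: gcd(m_i, m_j) must divide a_i - a_j for every pair.
Merge one congruence at a time:
  Start: x ≡ 4 (mod 12).
  Combine with x ≡ 8 (mod 14): gcd(12, 14) = 2; 8 - 4 = 4, which IS divisible by 2, so compatible.
    Write x = 4 + 12·t and substitute into x ≡ 8 (mod 14): 12·t ≡ 8 − 4 = 4 (mod 14).
    Divide the congruence (and modulus) by g = 2: 6·t ≡ 2 (mod 7).
    The inverse of 6 mod 7 is 6 (since 6·6 = 36 = 5·7 + 1), so t ≡ 6·2 = 12 ≡ 5 (mod 7).
    Then x = 4 + 12·5 = 64, valid modulo lcm(12, 14) = 84: x ≡ 64 (mod 84).
  Combine with x ≡ 10 (mod 15): gcd(84, 15) = 3; 10 - 64 = -54, which IS divisible by 3, so compatible.
    Write x = 64 + 84·t and substitute into x ≡ 10 (mod 15): 84·t ≡ 10 − 64 = -54 (mod 15).
    Divide the congruence (and modulus) by g = 3: 28·t ≡ -18 (mod 5).
    Reduce coefficients mod 5: 3·t ≡ 2 (mod 5).
    The inverse of 3 mod 5 is 2 (since 3·2 = 6 = 1·5 + 1), so t ≡ 2·2 = 4 ≡ 4 (mod 5).
    Then x = 64 + 84·4 = 400, valid modulo lcm(84, 15) = 420: x ≡ 400 (mod 420).
Verify: 400 mod 12 = 4, 400 mod 14 = 8, 400 mod 15 = 10.

x ≡ 400 (mod 420).


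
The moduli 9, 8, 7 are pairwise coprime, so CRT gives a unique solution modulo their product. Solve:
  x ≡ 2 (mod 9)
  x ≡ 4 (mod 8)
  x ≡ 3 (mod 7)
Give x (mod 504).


Moduli 9, 8, 7 are pairwise coprime; by CRT there is a unique solution modulo M = 9 · 8 · 7 = 504.
Solve pairwise, accumulating the modulus:
  Start with x ≡ 2 (mod 9).
  Combine with x ≡ 4 (mod 8): since gcd(9, 8) = 1, we get a unique residue mod 72.
    Write x = 2 + 9·t and substitute into x ≡ 4 (mod 8): 9·t ≡ 4 − 2 = 2 (mod 8).
    Reduce coefficients mod 8: 1·t ≡ 2 (mod 8).
    So t ≡ 2 (mod 8).
    Then x = 2 + 9·2 = 20, valid modulo lcm(9, 8) = 72: x ≡ 20 (mod 72).
  Combine with x ≡ 3 (mod 7): since gcd(72, 7) = 1, we get a unique residue mod 504.
    Write x = 20 + 72·t and substitute into x ≡ 3 (mod 7): 72·t ≡ 3 − 20 = -17 (mod 7).
    Reduce coefficients mod 7: 2·t ≡ 4 (mod 7).
    The inverse of 2 mod 7 is 4 (since 2·4 = 8 = 1·7 + 1), so t ≡ 4·4 = 16 ≡ 2 (mod 7).
    Then x = 20 + 72·2 = 164, valid modulo lcm(72, 7) = 504: x ≡ 164 (mod 504).
Verify: 164 mod 9 = 2 ✓, 164 mod 8 = 4 ✓, 164 mod 7 = 3 ✓.

x ≡ 164 (mod 504).


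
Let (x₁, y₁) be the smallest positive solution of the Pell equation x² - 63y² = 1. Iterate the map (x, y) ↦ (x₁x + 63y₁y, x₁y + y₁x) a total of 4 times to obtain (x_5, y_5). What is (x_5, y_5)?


Step 1: Find the fundamental solution (x₁, y₁) of x² - 63y² = 1.
  Expand √63 as a continued fraction. a₀ = ⌊√63⌋ = 7; iterate m_{k+1} = d_k·a_k − m_k, d_{k+1} = (63 − m_{k+1}²)/d_k, a_{k+1} = ⌊(a₀ + m_{k+1})/d_{k+1}⌋ (starting m₀ = 0, d₀ = 1), with convergents p_k = a_k·p_{k-1} + p_{k-2}, q_k = a_k·q_{k-1} + q_{k-2} (p₋₁ = 1, q₋₁ = 0):
  k = 0: a₀ = 7; p₀/q₀ = 7/1; p₀² − 63·q₀² = 49 − 63 = -14.
  k = 1: m = 7, d = 14, a = ⌊(7 + 7)/14⌋ = 1; p/q = (1·7 + 1)/(1·1 + 0) = 8/1; p² − 63·q² = 64 − 63 = 1.
  The first convergent with p² − 63·q² = 1 gives the fundamental solution (x₁, y₁) = (8, 1).
Step 2: Apply the recurrence (x_{n+1}, y_{n+1}) = (x₁x_n + 63y₁y_n, x₁y_n + y₁x_n) repeatedly.
  From (x_1, y_1) = (8, 1): x_2 = 8·8 + 63·1·1 = 127; y_2 = 8·1 + 1·8 = 16.
  From (x_2, y_2) = (127, 16): x_3 = 8·127 + 63·1·16 = 2024; y_3 = 8·16 + 1·127 = 255.
  From (x_3, y_3) = (2024, 255): x_4 = 8·2024 + 63·1·255 = 32257; y_4 = 8·255 + 1·2024 = 4064.
  From (x_4, y_4) = (32257, 4064): x_5 = 8·32257 + 63·1·4064 = 514088; y_5 = 8·4064 + 1·32257 = 64769.
Step 3: Verify x_5² - 63·y_5² = 264286471744 - 264286471743 = 1 (should be 1). ✓

(x_1, y_1) = (8, 1); (x_5, y_5) = (514088, 64769).


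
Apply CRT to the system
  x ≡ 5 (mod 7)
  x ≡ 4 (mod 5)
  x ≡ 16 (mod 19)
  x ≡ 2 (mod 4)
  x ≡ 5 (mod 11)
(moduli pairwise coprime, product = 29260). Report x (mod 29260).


Product of moduli M = 7 · 5 · 19 · 4 · 11 = 29260.
Merge one congruence at a time:
  Start: x ≡ 5 (mod 7).
  Combine with x ≡ 4 (mod 5); new modulus lcm = 35.
    Write x = 5 + 7·t and substitute into x ≡ 4 (mod 5): 7·t ≡ 4 − 5 = -1 (mod 5).
    Reduce coefficients mod 5: 2·t ≡ 4 (mod 5).
    The inverse of 2 mod 5 is 3 (since 2·3 = 6 = 1·5 + 1), so t ≡ 3·4 = 12 ≡ 2 (mod 5).
    Then x = 5 + 7·2 = 19, valid modulo lcm(7, 5) = 35: x ≡ 19 (mod 35).
  Combine with x ≡ 16 (mod 19); new modulus lcm = 665.
    Write x = 19 + 35·t and substitute into x ≡ 16 (mod 19): 35·t ≡ 16 − 19 = -3 (mod 19).
    Reduce coefficients mod 19: 16·t ≡ 16 (mod 19).
    The inverse of 16 mod 19 is 6 (since 16·6 = 96 = 5·19 + 1), so t ≡ 6·16 = 96 ≡ 1 (mod 19).
    Then x = 19 + 35·1 = 54, valid modulo lcm(35, 19) = 665: x ≡ 54 (mod 665).
  Combine with x ≡ 2 (mod 4); new modulus lcm = 2660.
    Write x = 54 + 665·t and substitute into x ≡ 2 (mod 4): 665·t ≡ 2 − 54 = -52 (mod 4).
    Reduce coefficients mod 4: 1·t ≡ 0 (mod 4).
    So t ≡ 0 (mod 4).
    Then x = 54 + 665·0 = 54, valid modulo lcm(665, 4) = 2660: x ≡ 54 (mod 2660).
  Combine with x ≡ 5 (mod 11); new modulus lcm = 29260.
    Write x = 54 + 2660·t and substitute into x ≡ 5 (mod 11): 2660·t ≡ 5 − 54 = -49 (mod 11).
    Reduce coefficients mod 11: 9·t ≡ 6 (mod 11).
    The inverse of 9 mod 11 is 5 (since 9·5 = 45 = 4·11 + 1), so t ≡ 5·6 = 30 ≡ 8 (mod 11).
    Then x = 54 + 2660·8 = 21334, valid modulo lcm(2660, 11) = 29260: x ≡ 21334 (mod 29260).
Verify against each original: 21334 mod 7 = 5, 21334 mod 5 = 4, 21334 mod 19 = 16, 21334 mod 4 = 2, 21334 mod 11 = 5.

x ≡ 21334 (mod 29260).


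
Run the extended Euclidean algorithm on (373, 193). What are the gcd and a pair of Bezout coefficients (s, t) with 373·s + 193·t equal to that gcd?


Euclidean algorithm on (373, 193) — divide until remainder is 0:
  373 = 1 · 193 + 180
  193 = 1 · 180 + 13
  180 = 13 · 13 + 11
  13 = 1 · 11 + 2
  11 = 5 · 2 + 1
  2 = 2 · 1 + 0
gcd(373, 193) = 1.
Track Bezout coefficients alongside the remainders: start with r₀ = 373 = a·1 + b·0 (s = 1, t = 0) and r₁ = 193 = a·0 + b·1 (s = 0, t = 1); each new remainder r_{k+1} = r_{k-1} − q_k·r_k inherits s_{k+1} = s_{k-1} − q_k·s_k, t_{k+1} = t_{k-1} − q_k·t_k, so r_k = a·s_k + b·t_k at every step:
  q = 1: r = 180, s = 1 − 1·0 = 1, t = 0 − 1·1 = -1  (check: 373·1 + 193·(-1) = 180)
  q = 1: r = 13, s = 0 − 1·1 = -1, t = 1 − 1·(-1) = 2  (check: 373·(-1) + 193·2 = 13)
  q = 13: r = 11, s = 1 − 13·(-1) = 14, t = -1 − 13·2 = -27  (check: 373·14 + 193·(-27) = 11)
  q = 1: r = 2, s = -1 − 1·14 = -15, t = 2 − 1·(-27) = 29  (check: 373·(-15) + 193·29 = 2)
  q = 5: r = 1, s = 14 − 5·(-15) = 89, t = -27 − 5·29 = -172  (check: 373·89 + 193·(-172) = 1)
The row with r = 1 (the gcd) gives the Bezout coefficients s = 89, t = -172.
Result: 373 · (89) + 193 · (-172) = 1.

gcd(373, 193) = 1; s = 89, t = -172 (check: 373·89 + 193·(-172) = 1).


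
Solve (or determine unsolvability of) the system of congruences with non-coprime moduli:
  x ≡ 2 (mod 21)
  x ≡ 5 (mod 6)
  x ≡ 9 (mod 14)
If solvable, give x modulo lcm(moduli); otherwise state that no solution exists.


Moduli 21, 6, 14 are not pairwise coprime, so CRT works modulo lcm(m_i) when all pairwise compatibility conditions hold.
Pairwise compatibility: gcd(m_i, m_j) must divide a_i - a_j for every pair.
Merge one congruence at a time:
  Start: x ≡ 2 (mod 21).
  Combine with x ≡ 5 (mod 6): gcd(21, 6) = 3; 5 - 2 = 3, which IS divisible by 3, so compatible.
    Write x = 2 + 21·t and substitute into x ≡ 5 (mod 6): 21·t ≡ 5 − 2 = 3 (mod 6).
    Divide the congruence (and modulus) by g = 3: 7·t ≡ 1 (mod 2).
    Reduce coefficients mod 2: 1·t ≡ 1 (mod 2).
    So t ≡ 1 (mod 2).
    Then x = 2 + 21·1 = 23, valid modulo lcm(21, 6) = 42: x ≡ 23 (mod 42).
  Combine with x ≡ 9 (mod 14): gcd(42, 14) = 14; 9 - 23 = -14, which IS divisible by 14, so compatible.
    Write x = 23 + 42·t and substitute into x ≡ 9 (mod 14): 42·t ≡ 9 − 23 = -14 (mod 14).
    Divide the congruence (and modulus) by g = 14: 3·t ≡ -1 (mod 1).
    Modulo 1 every t works; take t = 0.
    Then x = 23 + 42·0 = 23, valid modulo lcm(42, 14) = 42: x ≡ 23 (mod 42).
Verify: 23 mod 21 = 2, 23 mod 6 = 5, 23 mod 14 = 9.

x ≡ 23 (mod 42).


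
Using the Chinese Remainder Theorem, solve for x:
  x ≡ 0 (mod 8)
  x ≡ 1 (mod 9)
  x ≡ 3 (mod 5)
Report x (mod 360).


Moduli 8, 9, 5 are pairwise coprime; by CRT there is a unique solution modulo M = 8 · 9 · 5 = 360.
Solve pairwise, accumulating the modulus:
  Start with x ≡ 0 (mod 8).
  Combine with x ≡ 1 (mod 9): since gcd(8, 9) = 1, we get a unique residue mod 72.
    Write x = 0 + 8·t and substitute into x ≡ 1 (mod 9): 8·t ≡ 1 − 0 = 1 (mod 9).
    The inverse of 8 mod 9 is 8 (since 8·8 = 64 = 7·9 + 1), so t ≡ 8·1 = 8 ≡ 8 (mod 9).
    Then x = 0 + 8·8 = 64, valid modulo lcm(8, 9) = 72: x ≡ 64 (mod 72).
  Combine with x ≡ 3 (mod 5): since gcd(72, 5) = 1, we get a unique residue mod 360.
    Write x = 64 + 72·t and substitute into x ≡ 3 (mod 5): 72·t ≡ 3 − 64 = -61 (mod 5).
    Reduce coefficients mod 5: 2·t ≡ 4 (mod 5).
    The inverse of 2 mod 5 is 3 (since 2·3 = 6 = 1·5 + 1), so t ≡ 3·4 = 12 ≡ 2 (mod 5).
    Then x = 64 + 72·2 = 208, valid modulo lcm(72, 5) = 360: x ≡ 208 (mod 360).
Verify: 208 mod 8 = 0 ✓, 208 mod 9 = 1 ✓, 208 mod 5 = 3 ✓.

x ≡ 208 (mod 360).


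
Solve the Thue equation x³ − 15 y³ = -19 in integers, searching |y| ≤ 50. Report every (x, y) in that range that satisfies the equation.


The equation is x³ - 15y³ = -19. For fixed y, x³ = 15·y³ − 19, so a solution requires the RHS to be a perfect cube.
Strategy: iterate y from -50 to 50, compute RHS = 15·y³ − 19, and check whether it is a (positive or negative) perfect cube.
Check small values of y:
  y = 0: RHS = -19 is not a perfect cube.
  y = 1: RHS = -4 is not a perfect cube.
  y = -1: RHS = -34 is not a perfect cube.
  y = 2: RHS = 101 is not a perfect cube.
  y = -2: RHS = -139 is not a perfect cube.
  y = 3: RHS = 386 is not a perfect cube.
  y = -3: RHS = -424 is not a perfect cube.
Continuing the search up to |y| = 50 finds no solutions either.
No (x, y) in the scanned range satisfies the equation.

No integer solutions with |y| ≤ 50.


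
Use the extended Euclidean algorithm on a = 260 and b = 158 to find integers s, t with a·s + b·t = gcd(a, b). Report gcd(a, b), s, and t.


Euclidean algorithm on (260, 158) — divide until remainder is 0:
  260 = 1 · 158 + 102
  158 = 1 · 102 + 56
  102 = 1 · 56 + 46
  56 = 1 · 46 + 10
  46 = 4 · 10 + 6
  10 = 1 · 6 + 4
  6 = 1 · 4 + 2
  4 = 2 · 2 + 0
gcd(260, 158) = 2.
Track Bezout coefficients alongside the remainders: start with r₀ = 260 = a·1 + b·0 (s = 1, t = 0) and r₁ = 158 = a·0 + b·1 (s = 0, t = 1); each new remainder r_{k+1} = r_{k-1} − q_k·r_k inherits s_{k+1} = s_{k-1} − q_k·s_k, t_{k+1} = t_{k-1} − q_k·t_k, so r_k = a·s_k + b·t_k at every step:
  q = 1: r = 102, s = 1 − 1·0 = 1, t = 0 − 1·1 = -1  (check: 260·1 + 158·(-1) = 102)
  q = 1: r = 56, s = 0 − 1·1 = -1, t = 1 − 1·(-1) = 2  (check: 260·(-1) + 158·2 = 56)
  q = 1: r = 46, s = 1 − 1·(-1) = 2, t = -1 − 1·2 = -3  (check: 260·2 + 158·(-3) = 46)
  q = 1: r = 10, s = -1 − 1·2 = -3, t = 2 − 1·(-3) = 5  (check: 260·(-3) + 158·5 = 10)
  q = 4: r = 6, s = 2 − 4·(-3) = 14, t = -3 − 4·5 = -23  (check: 260·14 + 158·(-23) = 6)
  q = 1: r = 4, s = -3 − 1·14 = -17, t = 5 − 1·(-23) = 28  (check: 260·(-17) + 158·28 = 4)
  q = 1: r = 2, s = 14 − 1·(-17) = 31, t = -23 − 1·28 = -51  (check: 260·31 + 158·(-51) = 2)
The row with r = 2 (the gcd) gives the Bezout coefficients s = 31, t = -51.
Result: 260 · (31) + 158 · (-51) = 2.

gcd(260, 158) = 2; s = 31, t = -51 (check: 260·31 + 158·(-51) = 2).


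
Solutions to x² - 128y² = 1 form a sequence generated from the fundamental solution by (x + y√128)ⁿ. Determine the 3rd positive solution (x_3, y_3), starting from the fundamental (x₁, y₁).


Step 1: Find the fundamental solution (x₁, y₁) of x² - 128y² = 1.
  Expand √128 as a continued fraction. a₀ = ⌊√128⌋ = 11; iterate m_{k+1} = d_k·a_k − m_k, d_{k+1} = (128 − m_{k+1}²)/d_k, a_{k+1} = ⌊(a₀ + m_{k+1})/d_{k+1}⌋ (starting m₀ = 0, d₀ = 1), with convergents p_k = a_k·p_{k-1} + p_{k-2}, q_k = a_k·q_{k-1} + q_{k-2} (p₋₁ = 1, q₋₁ = 0):
  k = 0: a₀ = 11; p₀/q₀ = 11/1; p₀² − 128·q₀² = 121 − 128 = -7.
  k = 1: m = 11, d = 7, a = ⌊(11 + 11)/7⌋ = 3; p/q = (3·11 + 1)/(3·1 + 0) = 34/3; p² − 128·q² = 1156 − 1152 = 4.
  k = 2: m = 10, d = 4, a = ⌊(11 + 10)/4⌋ = 5; p/q = (5·34 + 11)/(5·3 + 1) = 181/16; p² − 128·q² = 32761 − 32768 = -7.
  k = 3: m = 10, d = 7, a = ⌊(11 + 10)/7⌋ = 3; p/q = (3·181 + 34)/(3·16 + 3) = 577/51; p² − 128·q² = 332929 − 332928 = 1.
  The first convergent with p² − 128·q² = 1 gives the fundamental solution (x₁, y₁) = (577, 51).
Step 2: Apply the recurrence (x_{n+1}, y_{n+1}) = (x₁x_n + 128y₁y_n, x₁y_n + y₁x_n) repeatedly.
  From (x_1, y_1) = (577, 51): x_2 = 577·577 + 128·51·51 = 665857; y_2 = 577·51 + 51·577 = 58854.
  From (x_2, y_2) = (665857, 58854): x_3 = 577·665857 + 128·51·58854 = 768398401; y_3 = 577·58854 + 51·665857 = 67917465.
Step 3: Verify x_3² - 128·y_3² = 590436102659356801 - 590436102659356800 = 1 (should be 1). ✓

(x_1, y_1) = (577, 51); (x_3, y_3) = (768398401, 67917465).


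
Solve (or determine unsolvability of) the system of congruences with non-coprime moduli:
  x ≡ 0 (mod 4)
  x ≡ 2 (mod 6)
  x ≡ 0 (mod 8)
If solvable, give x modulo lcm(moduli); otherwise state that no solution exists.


Moduli 4, 6, 8 are not pairwise coprime, so CRT works modulo lcm(m_i) when all pairwise compatibility conditions hold.
Pairwise compatibility: gcd(m_i, m_j) must divide a_i - a_j for every pair.
Merge one congruence at a time:
  Start: x ≡ 0 (mod 4).
  Combine with x ≡ 2 (mod 6): gcd(4, 6) = 2; 2 - 0 = 2, which IS divisible by 2, so compatible.
    Write x = 0 + 4·t and substitute into x ≡ 2 (mod 6): 4·t ≡ 2 − 0 = 2 (mod 6).
    Divide the congruence (and modulus) by g = 2: 2·t ≡ 1 (mod 3).
    The inverse of 2 mod 3 is 2 (since 2·2 = 4 = 1·3 + 1), so t ≡ 2·1 = 2 ≡ 2 (mod 3).
    Then x = 0 + 4·2 = 8, valid modulo lcm(4, 6) = 12: x ≡ 8 (mod 12).
  Combine with x ≡ 0 (mod 8): gcd(12, 8) = 4; 0 - 8 = -8, which IS divisible by 4, so compatible.
    Write x = 8 + 12·t and substitute into x ≡ 0 (mod 8): 12·t ≡ 0 − 8 = -8 (mod 8).
    Divide the congruence (and modulus) by g = 4: 3·t ≡ -2 (mod 2).
    Reduce coefficients mod 2: 1·t ≡ 0 (mod 2).
    So t ≡ 0 (mod 2).
    Then x = 8 + 12·0 = 8, valid modulo lcm(12, 8) = 24: x ≡ 8 (mod 24).
Verify: 8 mod 4 = 0, 8 mod 6 = 2, 8 mod 8 = 0.

x ≡ 8 (mod 24).


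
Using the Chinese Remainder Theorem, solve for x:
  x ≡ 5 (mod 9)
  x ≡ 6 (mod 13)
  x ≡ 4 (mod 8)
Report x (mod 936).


Moduli 9, 13, 8 are pairwise coprime; by CRT there is a unique solution modulo M = 9 · 13 · 8 = 936.
Solve pairwise, accumulating the modulus:
  Start with x ≡ 5 (mod 9).
  Combine with x ≡ 6 (mod 13): since gcd(9, 13) = 1, we get a unique residue mod 117.
    Write x = 5 + 9·t and substitute into x ≡ 6 (mod 13): 9·t ≡ 6 − 5 = 1 (mod 13).
    The inverse of 9 mod 13 is 3 (since 9·3 = 27 = 2·13 + 1), so t ≡ 3·1 = 3 ≡ 3 (mod 13).
    Then x = 5 + 9·3 = 32, valid modulo lcm(9, 13) = 117: x ≡ 32 (mod 117).
  Combine with x ≡ 4 (mod 8): since gcd(117, 8) = 1, we get a unique residue mod 936.
    Write x = 32 + 117·t and substitute into x ≡ 4 (mod 8): 117·t ≡ 4 − 32 = -28 (mod 8).
    Reduce coefficients mod 8: 5·t ≡ 4 (mod 8).
    The inverse of 5 mod 8 is 5 (since 5·5 = 25 = 3·8 + 1), so t ≡ 5·4 = 20 ≡ 4 (mod 8).
    Then x = 32 + 117·4 = 500, valid modulo lcm(117, 8) = 936: x ≡ 500 (mod 936).
Verify: 500 mod 9 = 5 ✓, 500 mod 13 = 6 ✓, 500 mod 8 = 4 ✓.

x ≡ 500 (mod 936).


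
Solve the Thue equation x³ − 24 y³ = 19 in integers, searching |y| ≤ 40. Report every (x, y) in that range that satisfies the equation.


The equation is x³ - 24y³ = 19. For fixed y, x³ = 24·y³ + 19, so a solution requires the RHS to be a perfect cube.
Strategy: iterate y from -40 to 40, compute RHS = 24·y³ + 19, and check whether it is a (positive or negative) perfect cube.
Check small values of y:
  y = 0: RHS = 19 is not a perfect cube.
  y = 1: RHS = 43 is not a perfect cube.
  y = -1: RHS = -5 is not a perfect cube.
  y = 2: RHS = 211 is not a perfect cube.
  y = -2: RHS = -173 is not a perfect cube.
  y = 3: RHS = 667 is not a perfect cube.
  y = -3: RHS = -629 is not a perfect cube.
Continuing the search up to |y| = 40 finds no solutions either.
No (x, y) in the scanned range satisfies the equation.

No integer solutions with |y| ≤ 40.


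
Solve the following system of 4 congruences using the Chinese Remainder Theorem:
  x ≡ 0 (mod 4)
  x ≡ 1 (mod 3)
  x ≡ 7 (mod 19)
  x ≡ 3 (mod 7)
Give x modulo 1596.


Product of moduli M = 4 · 3 · 19 · 7 = 1596.
Merge one congruence at a time:
  Start: x ≡ 0 (mod 4).
  Combine with x ≡ 1 (mod 3); new modulus lcm = 12.
    Write x = 0 + 4·t and substitute into x ≡ 1 (mod 3): 4·t ≡ 1 − 0 = 1 (mod 3).
    Reduce coefficients mod 3: 1·t ≡ 1 (mod 3).
    So t ≡ 1 (mod 3).
    Then x = 0 + 4·1 = 4, valid modulo lcm(4, 3) = 12: x ≡ 4 (mod 12).
  Combine with x ≡ 7 (mod 19); new modulus lcm = 228.
    Write x = 4 + 12·t and substitute into x ≡ 7 (mod 19): 12·t ≡ 7 − 4 = 3 (mod 19).
    The inverse of 12 mod 19 is 8 (since 12·8 = 96 = 5·19 + 1), so t ≡ 8·3 = 24 ≡ 5 (mod 19).
    Then x = 4 + 12·5 = 64, valid modulo lcm(12, 19) = 228: x ≡ 64 (mod 228).
  Combine with x ≡ 3 (mod 7); new modulus lcm = 1596.
    Write x = 64 + 228·t and substitute into x ≡ 3 (mod 7): 228·t ≡ 3 − 64 = -61 (mod 7).
    Reduce coefficients mod 7: 4·t ≡ 2 (mod 7).
    The inverse of 4 mod 7 is 2 (since 4·2 = 8 = 1·7 + 1), so t ≡ 2·2 = 4 ≡ 4 (mod 7).
    Then x = 64 + 228·4 = 976, valid modulo lcm(228, 7) = 1596: x ≡ 976 (mod 1596).
Verify against each original: 976 mod 4 = 0, 976 mod 3 = 1, 976 mod 19 = 7, 976 mod 7 = 3.

x ≡ 976 (mod 1596).


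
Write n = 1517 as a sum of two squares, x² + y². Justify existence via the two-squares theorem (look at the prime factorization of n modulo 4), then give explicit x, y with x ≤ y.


Step 1: Factor n = 1517 = 37 · 41.
Step 2: Check the mod-4 condition on each prime factor: 37 ≡ 1 (mod 4), exponent 1; 41 ≡ 1 (mod 4), exponent 1.
All primes ≡ 3 (mod 4) appear to even exponent (or don't appear), so by the two-squares theorem n IS expressible as a sum of two squares.
Step 3: Build a representation. Here n = 37 · 41 is a product of primes ≡ 1 (mod 4). Each prime p ≡ 1 (mod 4) is itself a sum of two squares; find a² by testing p − a² for a perfect square:
  37: 37 − 1² = 36 = 6² ⇒ 37 = 1² + 6².
  41: 41 − 1² = 40, 41 − 2² = 37, 41 − 3² = 32, 41 − 4² = 25 = 5² ⇒ 41 = 4² + 5².
  Combine using the Brahmagupta–Fibonacci identity (a² + b²)(c² + d²) = (ac − bd)² + (ad + bc)² = (ac + bd)² + (ad − bc)²:
  37 · 41 = 1517: from (1² + 6²)(4² + 5²), take (1·4 − 6·5, 1·5 + 6·4) = (4 − 30, 5 + 24) = (-26, 29); dropping signs (only squares matter) gives (26, 29); check 26² + 29² = 676 + 841 = 1517 ✓.
Step 4: Order so x ≤ y and verify: 26² + 29² = 676 + 841 = 1517 = n. ✓

n = 1517 = 26² + 29² (one valid representation with x ≤ y).


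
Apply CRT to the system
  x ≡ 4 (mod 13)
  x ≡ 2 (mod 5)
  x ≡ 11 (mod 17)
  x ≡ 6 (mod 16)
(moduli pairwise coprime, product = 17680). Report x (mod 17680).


Product of moduli M = 13 · 5 · 17 · 16 = 17680.
Merge one congruence at a time:
  Start: x ≡ 4 (mod 13).
  Combine with x ≡ 2 (mod 5); new modulus lcm = 65.
    Write x = 4 + 13·t and substitute into x ≡ 2 (mod 5): 13·t ≡ 2 − 4 = -2 (mod 5).
    Reduce coefficients mod 5: 3·t ≡ 3 (mod 5).
    The inverse of 3 mod 5 is 2 (since 3·2 = 6 = 1·5 + 1), so t ≡ 2·3 = 6 ≡ 1 (mod 5).
    Then x = 4 + 13·1 = 17, valid modulo lcm(13, 5) = 65: x ≡ 17 (mod 65).
  Combine with x ≡ 11 (mod 17); new modulus lcm = 1105.
    Write x = 17 + 65·t and substitute into x ≡ 11 (mod 17): 65·t ≡ 11 − 17 = -6 (mod 17).
    Reduce coefficients mod 17: 14·t ≡ 11 (mod 17).
    The inverse of 14 mod 17 is 11 (since 14·11 = 154 = 9·17 + 1), so t ≡ 11·11 = 121 ≡ 2 (mod 17).
    Then x = 17 + 65·2 = 147, valid modulo lcm(65, 17) = 1105: x ≡ 147 (mod 1105).
  Combine with x ≡ 6 (mod 16); new modulus lcm = 17680.
    Write x = 147 + 1105·t and substitute into x ≡ 6 (mod 16): 1105·t ≡ 6 − 147 = -141 (mod 16).
    Reduce coefficients mod 16: 1·t ≡ 3 (mod 16).
    So t ≡ 3 (mod 16).
    Then x = 147 + 1105·3 = 3462, valid modulo lcm(1105, 16) = 17680: x ≡ 3462 (mod 17680).
Verify against each original: 3462 mod 13 = 4, 3462 mod 5 = 2, 3462 mod 17 = 11, 3462 mod 16 = 6.

x ≡ 3462 (mod 17680).


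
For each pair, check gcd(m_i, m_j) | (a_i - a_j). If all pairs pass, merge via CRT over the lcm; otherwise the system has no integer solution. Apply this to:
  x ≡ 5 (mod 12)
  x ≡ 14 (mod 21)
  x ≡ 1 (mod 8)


Moduli 12, 21, 8 are not pairwise coprime, so CRT works modulo lcm(m_i) when all pairwise compatibility conditions hold.
Pairwise compatibility: gcd(m_i, m_j) must divide a_i - a_j for every pair.
Merge one congruence at a time:
  Start: x ≡ 5 (mod 12).
  Combine with x ≡ 14 (mod 21): gcd(12, 21) = 3; 14 - 5 = 9, which IS divisible by 3, so compatible.
    Write x = 5 + 12·t and substitute into x ≡ 14 (mod 21): 12·t ≡ 14 − 5 = 9 (mod 21).
    Divide the congruence (and modulus) by g = 3: 4·t ≡ 3 (mod 7).
    The inverse of 4 mod 7 is 2 (since 4·2 = 8 = 1·7 + 1), so t ≡ 2·3 = 6 ≡ 6 (mod 7).
    Then x = 5 + 12·6 = 77, valid modulo lcm(12, 21) = 84: x ≡ 77 (mod 84).
  Combine with x ≡ 1 (mod 8): gcd(84, 8) = 4; 1 - 77 = -76, which IS divisible by 4, so compatible.
    Write x = 77 + 84·t and substitute into x ≡ 1 (mod 8): 84·t ≡ 1 − 77 = -76 (mod 8).
    Divide the congruence (and modulus) by g = 4: 21·t ≡ -19 (mod 2).
    Reduce coefficients mod 2: 1·t ≡ 1 (mod 2).
    So t ≡ 1 (mod 2).
    Then x = 77 + 84·1 = 161, valid modulo lcm(84, 8) = 168: x ≡ 161 (mod 168).
Verify: 161 mod 12 = 5, 161 mod 21 = 14, 161 mod 8 = 1.

x ≡ 161 (mod 168).


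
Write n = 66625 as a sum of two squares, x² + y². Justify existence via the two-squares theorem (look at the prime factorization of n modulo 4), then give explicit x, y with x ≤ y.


Step 1: Factor n = 66625 = 5^3 · 13 · 41.
Step 2: Check the mod-4 condition on each prime factor: 5 ≡ 1 (mod 4), exponent 3; 13 ≡ 1 (mod 4), exponent 1; 41 ≡ 1 (mod 4), exponent 1.
All primes ≡ 3 (mod 4) appear to even exponent (or don't appear), so by the two-squares theorem n IS expressible as a sum of two squares.
Step 3: Build a representation. Group n = k² · m with k = 5 and m = 5 · 13 · 41 = 2665 (a product of primes ≡ 1 (mod 4)); a representation of m scales to one of n via (k·x)² + (k·y)² = k²(x² + y²). Each prime p ≡ 1 (mod 4) is itself a sum of two squares; find a² by testing p − a² for a perfect square:
  5: 5 − 1² = 4 = 2² ⇒ 5 = 1² + 2².
  13: 13 − 1² = 12, 13 − 2² = 9 = 3² ⇒ 13 = 2² + 3².
  41: 41 − 1² = 40, 41 − 2² = 37, 41 − 3² = 32, 41 − 4² = 25 = 5² ⇒ 41 = 4² + 5².
  Combine using the Brahmagupta–Fibonacci identity (a² + b²)(c² + d²) = (ac − bd)² + (ad + bc)² = (ac + bd)² + (ad − bc)²:
  5 · 13 = 65: from (1² + 2²)(2² + 3²), take (1·2 − 2·3, 1·3 + 2·2) = (2 − 6, 3 + 4) = (-4, 7); dropping signs (only squares matter) gives (4, 7); check 4² + 7² = 16 + 49 = 65 ✓.
  65 · 41 = 2665: from (4² + 7²)(4² + 5²), take (4·4 − 7·5, 4·5 + 7·4) = (16 − 35, 20 + 28) = (-19, 48); dropping signs (only squares matter) gives (19, 48); check 19² + 48² = 361 + 2304 = 2665 ✓.
  Scale by k = 5: (5·19, 5·48) = (95, 240).
Step 4: Order so x ≤ y and verify: 95² + 240² = 9025 + 57600 = 66625 = n. ✓

n = 66625 = 95² + 240² (one valid representation with x ≤ y).


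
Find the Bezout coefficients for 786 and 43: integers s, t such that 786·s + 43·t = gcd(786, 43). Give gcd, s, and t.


Euclidean algorithm on (786, 43) — divide until remainder is 0:
  786 = 18 · 43 + 12
  43 = 3 · 12 + 7
  12 = 1 · 7 + 5
  7 = 1 · 5 + 2
  5 = 2 · 2 + 1
  2 = 2 · 1 + 0
gcd(786, 43) = 1.
Track Bezout coefficients alongside the remainders: start with r₀ = 786 = a·1 + b·0 (s = 1, t = 0) and r₁ = 43 = a·0 + b·1 (s = 0, t = 1); each new remainder r_{k+1} = r_{k-1} − q_k·r_k inherits s_{k+1} = s_{k-1} − q_k·s_k, t_{k+1} = t_{k-1} − q_k·t_k, so r_k = a·s_k + b·t_k at every step:
  q = 18: r = 12, s = 1 − 18·0 = 1, t = 0 − 18·1 = -18  (check: 786·1 + 43·(-18) = 12)
  q = 3: r = 7, s = 0 − 3·1 = -3, t = 1 − 3·(-18) = 55  (check: 786·(-3) + 43·55 = 7)
  q = 1: r = 5, s = 1 − 1·(-3) = 4, t = -18 − 1·55 = -73  (check: 786·4 + 43·(-73) = 5)
  q = 1: r = 2, s = -3 − 1·4 = -7, t = 55 − 1·(-73) = 128  (check: 786·(-7) + 43·128 = 2)
  q = 2: r = 1, s = 4 − 2·(-7) = 18, t = -73 − 2·128 = -329  (check: 786·18 + 43·(-329) = 1)
The row with r = 1 (the gcd) gives the Bezout coefficients s = 18, t = -329.
Result: 786 · (18) + 43 · (-329) = 1.

gcd(786, 43) = 1; s = 18, t = -329 (check: 786·18 + 43·(-329) = 1).


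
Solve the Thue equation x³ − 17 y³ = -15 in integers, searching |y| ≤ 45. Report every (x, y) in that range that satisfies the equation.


The equation is x³ - 17y³ = -15. For fixed y, x³ = 17·y³ − 15, so a solution requires the RHS to be a perfect cube.
Strategy: iterate y from -45 to 45, compute RHS = 17·y³ − 15, and check whether it is a (positive or negative) perfect cube.
Check small values of y:
  y = 0: RHS = -15 is not a perfect cube.
  y = 1: RHS = 2 is not a perfect cube.
  y = -1: RHS = -32 is not a perfect cube.
  y = 2: RHS = 121 is not a perfect cube.
  y = -2: RHS = -151 is not a perfect cube.
  y = 3: RHS = 444 is not a perfect cube.
  y = -3: RHS = -474 is not a perfect cube.
Continuing the search up to |y| = 45 finds no solutions either.
No (x, y) in the scanned range satisfies the equation.

No integer solutions with |y| ≤ 45.


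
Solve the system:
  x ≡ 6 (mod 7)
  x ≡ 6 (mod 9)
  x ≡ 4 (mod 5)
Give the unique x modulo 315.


Moduli 7, 9, 5 are pairwise coprime; by CRT there is a unique solution modulo M = 7 · 9 · 5 = 315.
Solve pairwise, accumulating the modulus:
  Start with x ≡ 6 (mod 7).
  Combine with x ≡ 6 (mod 9): since gcd(7, 9) = 1, we get a unique residue mod 63.
    Write x = 6 + 7·t and substitute into x ≡ 6 (mod 9): 7·t ≡ 6 − 6 = 0 (mod 9).
    The inverse of 7 mod 9 is 4 (since 7·4 = 28 = 3·9 + 1), so t ≡ 4·0 = 0 ≡ 0 (mod 9).
    Then x = 6 + 7·0 = 6, valid modulo lcm(7, 9) = 63: x ≡ 6 (mod 63).
  Combine with x ≡ 4 (mod 5): since gcd(63, 5) = 1, we get a unique residue mod 315.
    Write x = 6 + 63·t and substitute into x ≡ 4 (mod 5): 63·t ≡ 4 − 6 = -2 (mod 5).
    Reduce coefficients mod 5: 3·t ≡ 3 (mod 5).
    The inverse of 3 mod 5 is 2 (since 3·2 = 6 = 1·5 + 1), so t ≡ 2·3 = 6 ≡ 1 (mod 5).
    Then x = 6 + 63·1 = 69, valid modulo lcm(63, 5) = 315: x ≡ 69 (mod 315).
Verify: 69 mod 7 = 6 ✓, 69 mod 9 = 6 ✓, 69 mod 5 = 4 ✓.

x ≡ 69 (mod 315).


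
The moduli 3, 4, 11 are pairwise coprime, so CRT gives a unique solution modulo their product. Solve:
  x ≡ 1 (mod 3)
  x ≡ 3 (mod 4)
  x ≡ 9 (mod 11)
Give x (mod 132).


Moduli 3, 4, 11 are pairwise coprime; by CRT there is a unique solution modulo M = 3 · 4 · 11 = 132.
Solve pairwise, accumulating the modulus:
  Start with x ≡ 1 (mod 3).
  Combine with x ≡ 3 (mod 4): since gcd(3, 4) = 1, we get a unique residue mod 12.
    Write x = 1 + 3·t and substitute into x ≡ 3 (mod 4): 3·t ≡ 3 − 1 = 2 (mod 4).
    The inverse of 3 mod 4 is 3 (since 3·3 = 9 = 2·4 + 1), so t ≡ 3·2 = 6 ≡ 2 (mod 4).
    Then x = 1 + 3·2 = 7, valid modulo lcm(3, 4) = 12: x ≡ 7 (mod 12).
  Combine with x ≡ 9 (mod 11): since gcd(12, 11) = 1, we get a unique residue mod 132.
    Write x = 7 + 12·t and substitute into x ≡ 9 (mod 11): 12·t ≡ 9 − 7 = 2 (mod 11).
    Reduce coefficients mod 11: 1·t ≡ 2 (mod 11).
    So t ≡ 2 (mod 11).
    Then x = 7 + 12·2 = 31, valid modulo lcm(12, 11) = 132: x ≡ 31 (mod 132).
Verify: 31 mod 3 = 1 ✓, 31 mod 4 = 3 ✓, 31 mod 11 = 9 ✓.

x ≡ 31 (mod 132).


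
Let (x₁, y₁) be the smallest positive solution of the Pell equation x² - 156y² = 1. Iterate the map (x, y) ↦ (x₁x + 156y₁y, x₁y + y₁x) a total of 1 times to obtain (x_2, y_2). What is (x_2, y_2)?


Step 1: Find the fundamental solution (x₁, y₁) of x² - 156y² = 1.
  Expand √156 as a continued fraction. a₀ = ⌊√156⌋ = 12; iterate m_{k+1} = d_k·a_k − m_k, d_{k+1} = (156 − m_{k+1}²)/d_k, a_{k+1} = ⌊(a₀ + m_{k+1})/d_{k+1}⌋ (starting m₀ = 0, d₀ = 1), with convergents p_k = a_k·p_{k-1} + p_{k-2}, q_k = a_k·q_{k-1} + q_{k-2} (p₋₁ = 1, q₋₁ = 0):
  k = 0: a₀ = 12; p₀/q₀ = 12/1; p₀² − 156·q₀² = 144 − 156 = -12.
  k = 1: m = 12, d = 12, a = ⌊(12 + 12)/12⌋ = 2; p/q = (2·12 + 1)/(2·1 + 0) = 25/2; p² − 156·q² = 625 − 624 = 1.
  The first convergent with p² − 156·q² = 1 gives the fundamental solution (x₁, y₁) = (25, 2).
Step 2: Apply the recurrence (x_{n+1}, y_{n+1}) = (x₁x_n + 156y₁y_n, x₁y_n + y₁x_n) repeatedly.
  From (x_1, y_1) = (25, 2): x_2 = 25·25 + 156·2·2 = 1249; y_2 = 25·2 + 2·25 = 100.
Step 3: Verify x_2² - 156·y_2² = 1560001 - 1560000 = 1 (should be 1). ✓

(x_1, y_1) = (25, 2); (x_2, y_2) = (1249, 100).


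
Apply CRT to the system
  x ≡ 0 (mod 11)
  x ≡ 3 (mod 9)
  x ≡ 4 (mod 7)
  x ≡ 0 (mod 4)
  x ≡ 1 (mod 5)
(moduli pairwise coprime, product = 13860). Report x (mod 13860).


Product of moduli M = 11 · 9 · 7 · 4 · 5 = 13860.
Merge one congruence at a time:
  Start: x ≡ 0 (mod 11).
  Combine with x ≡ 3 (mod 9); new modulus lcm = 99.
    Write x = 0 + 11·t and substitute into x ≡ 3 (mod 9): 11·t ≡ 3 − 0 = 3 (mod 9).
    Reduce coefficients mod 9: 2·t ≡ 3 (mod 9).
    The inverse of 2 mod 9 is 5 (since 2·5 = 10 = 1·9 + 1), so t ≡ 5·3 = 15 ≡ 6 (mod 9).
    Then x = 0 + 11·6 = 66, valid modulo lcm(11, 9) = 99: x ≡ 66 (mod 99).
  Combine with x ≡ 4 (mod 7); new modulus lcm = 693.
    Write x = 66 + 99·t and substitute into x ≡ 4 (mod 7): 99·t ≡ 4 − 66 = -62 (mod 7).
    Reduce coefficients mod 7: 1·t ≡ 1 (mod 7).
    So t ≡ 1 (mod 7).
    Then x = 66 + 99·1 = 165, valid modulo lcm(99, 7) = 693: x ≡ 165 (mod 693).
  Combine with x ≡ 0 (mod 4); new modulus lcm = 2772.
    Write x = 165 + 693·t and substitute into x ≡ 0 (mod 4): 693·t ≡ 0 − 165 = -165 (mod 4).
    Reduce coefficients mod 4: 1·t ≡ 3 (mod 4).
    So t ≡ 3 (mod 4).
    Then x = 165 + 693·3 = 2244, valid modulo lcm(693, 4) = 2772: x ≡ 2244 (mod 2772).
  Combine with x ≡ 1 (mod 5); new modulus lcm = 13860.
    Write x = 2244 + 2772·t and substitute into x ≡ 1 (mod 5): 2772·t ≡ 1 − 2244 = -2243 (mod 5).
    Reduce coefficients mod 5: 2·t ≡ 2 (mod 5).
    The inverse of 2 mod 5 is 3 (since 2·3 = 6 = 1·5 + 1), so t ≡ 3·2 = 6 ≡ 1 (mod 5).
    Then x = 2244 + 2772·1 = 5016, valid modulo lcm(2772, 5) = 13860: x ≡ 5016 (mod 13860).
Verify against each original: 5016 mod 11 = 0, 5016 mod 9 = 3, 5016 mod 7 = 4, 5016 mod 4 = 0, 5016 mod 5 = 1.

x ≡ 5016 (mod 13860).


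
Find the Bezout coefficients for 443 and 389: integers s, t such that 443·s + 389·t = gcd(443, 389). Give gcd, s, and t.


Euclidean algorithm on (443, 389) — divide until remainder is 0:
  443 = 1 · 389 + 54
  389 = 7 · 54 + 11
  54 = 4 · 11 + 10
  11 = 1 · 10 + 1
  10 = 10 · 1 + 0
gcd(443, 389) = 1.
Track Bezout coefficients alongside the remainders: start with r₀ = 443 = a·1 + b·0 (s = 1, t = 0) and r₁ = 389 = a·0 + b·1 (s = 0, t = 1); each new remainder r_{k+1} = r_{k-1} − q_k·r_k inherits s_{k+1} = s_{k-1} − q_k·s_k, t_{k+1} = t_{k-1} − q_k·t_k, so r_k = a·s_k + b·t_k at every step:
  q = 1: r = 54, s = 1 − 1·0 = 1, t = 0 − 1·1 = -1  (check: 443·1 + 389·(-1) = 54)
  q = 7: r = 11, s = 0 − 7·1 = -7, t = 1 − 7·(-1) = 8  (check: 443·(-7) + 389·8 = 11)
  q = 4: r = 10, s = 1 − 4·(-7) = 29, t = -1 − 4·8 = -33  (check: 443·29 + 389·(-33) = 10)
  q = 1: r = 1, s = -7 − 1·29 = -36, t = 8 − 1·(-33) = 41  (check: 443·(-36) + 389·41 = 1)
The row with r = 1 (the gcd) gives the Bezout coefficients s = -36, t = 41.
Result: 443 · (-36) + 389 · (41) = 1.

gcd(443, 389) = 1; s = -36, t = 41 (check: 443·(-36) + 389·41 = 1).


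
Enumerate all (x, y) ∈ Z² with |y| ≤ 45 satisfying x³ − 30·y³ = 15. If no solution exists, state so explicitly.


The equation is x³ - 30y³ = 15. For fixed y, x³ = 30·y³ + 15, so a solution requires the RHS to be a perfect cube.
Strategy: iterate y from -45 to 45, compute RHS = 30·y³ + 15, and check whether it is a (positive or negative) perfect cube.
Check small values of y:
  y = 0: RHS = 15 is not a perfect cube.
  y = 1: RHS = 45 is not a perfect cube.
  y = -1: RHS = -15 is not a perfect cube.
  y = 2: RHS = 255 is not a perfect cube.
  y = -2: RHS = -225 is not a perfect cube.
  y = 3: RHS = 825 is not a perfect cube.
  y = -3: RHS = -795 is not a perfect cube.
Continuing the search up to |y| = 45 finds no solutions either.
No (x, y) in the scanned range satisfies the equation.

No integer solutions with |y| ≤ 45.


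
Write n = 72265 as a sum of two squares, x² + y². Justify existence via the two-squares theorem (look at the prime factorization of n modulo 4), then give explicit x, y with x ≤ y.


Step 1: Factor n = 72265 = 5 · 97 · 149.
Step 2: Check the mod-4 condition on each prime factor: 5 ≡ 1 (mod 4), exponent 1; 97 ≡ 1 (mod 4), exponent 1; 149 ≡ 1 (mod 4), exponent 1.
All primes ≡ 3 (mod 4) appear to even exponent (or don't appear), so by the two-squares theorem n IS expressible as a sum of two squares.
Step 3: Build a representation. Here n = 5 · 97 · 149 is a product of primes ≡ 1 (mod 4). Each prime p ≡ 1 (mod 4) is itself a sum of two squares; find a² by testing p − a² for a perfect square:
  5: 5 − 1² = 4 = 2² ⇒ 5 = 1² + 2².
  97: 97 − 1² = 96, 97 − 2² = 93, 97 − 3² = 88, 97 − 4² = 81 = 9² ⇒ 97 = 4² + 9².
  149: 149 − 1² = 148, 149 − 2² = 145, 149 − 3² = 140, 149 − 4² = 133, 149 − 5² = 124, 149 − 6² = 113, 149 − 7² = 100 = 10² ⇒ 149 = 7² + 10².
  Combine using the Brahmagupta–Fibonacci identity (a² + b²)(c² + d²) = (ac − bd)² + (ad + bc)² = (ac + bd)² + (ad − bc)²:
  5 · 97 = 485: from (1² + 2²)(4² + 9²), take (1·4 − 2·9, 1·9 + 2·4) = (4 − 18, 9 + 8) = (-14, 17); dropping signs (only squares matter) gives (14, 17); check 14² + 17² = 196 + 289 = 485 ✓.
  485 · 149 = 72265: from (14² + 17²)(7² + 10²), take (14·7 − 17·10, 14·10 + 17·7) = (98 − 170, 140 + 119) = (-72, 259); dropping signs (only squares matter) gives (72, 259); check 72² + 259² = 5184 + 67081 = 72265 ✓.
Step 4: Order so x ≤ y and verify: 72² + 259² = 5184 + 67081 = 72265 = n. ✓

n = 72265 = 72² + 259² (one valid representation with x ≤ y).
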